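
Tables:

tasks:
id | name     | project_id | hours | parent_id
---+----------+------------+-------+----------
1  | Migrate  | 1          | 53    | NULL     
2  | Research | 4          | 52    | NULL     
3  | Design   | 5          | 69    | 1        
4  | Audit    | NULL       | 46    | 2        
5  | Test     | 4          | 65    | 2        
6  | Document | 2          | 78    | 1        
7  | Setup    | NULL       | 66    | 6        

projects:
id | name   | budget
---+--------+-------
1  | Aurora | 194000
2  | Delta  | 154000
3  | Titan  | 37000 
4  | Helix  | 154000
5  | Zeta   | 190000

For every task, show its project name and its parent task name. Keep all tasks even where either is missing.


Two LEFT JOINs from the same base table tasks: one to projects via project_id, one to tasks itself via parent_id. Both are LEFT so every task is preserved.
Match against projects:
  - task 1 (Migrate): project_id=1 -> matches Aurora
  - task 2 (Research): project_id=4 -> matches Helix
  - task 3 (Design): project_id=5 -> matches Zeta
  - task 4 (Audit): project_id=NULL, no match -> kept with NULL
  - task 5 (Test): project_id=4 -> matches Helix
  - task 6 (Document): project_id=2 -> matches Delta
  - task 7 (Setup): project_id=NULL, no match -> kept with NULL
Match against tasks (self):
  - task 1 (Migrate): parent_id=NULL -> NULL
  - task 2 (Research): parent_id=NULL -> NULL
  - task 3 (Design): parent_id=1 -> Migrate
  - task 4 (Audit): parent_id=2 -> Research
  - task 5 (Test): parent_id=2 -> Research
  - task 6 (Document): parent_id=1 -> Migrate
  - task 7 (Setup): parent_id=6 -> Document

SQL:
SELECT a.name, b.name AS project, c.name AS parent
FROM tasks a
LEFT JOIN projects b ON a.project_id = b.id
LEFT JOIN tasks c ON a.parent_id = c.id

Result:
name     | project | parent  
---------+---------+---------
Migrate  | Aurora  | NULL    
Research | Helix   | NULL    
Design   | Zeta    | Migrate 
Audit    | NULL    | Research
Test     | Helix   | Research
Document | Delta   | Migrate 
Setup    | NULL    | Document


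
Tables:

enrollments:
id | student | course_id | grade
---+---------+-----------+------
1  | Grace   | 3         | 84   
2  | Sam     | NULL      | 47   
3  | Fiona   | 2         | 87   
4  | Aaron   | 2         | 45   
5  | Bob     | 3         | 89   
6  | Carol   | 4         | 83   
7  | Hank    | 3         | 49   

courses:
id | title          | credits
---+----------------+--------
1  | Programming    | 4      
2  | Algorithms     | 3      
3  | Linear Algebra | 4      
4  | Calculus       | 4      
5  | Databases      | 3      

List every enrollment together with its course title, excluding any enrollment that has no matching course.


INNER JOIN keeps only enrollments rows whose course_id matches an id in courses. Walk through each enrollment:
  - enrollment 1 (Grace): course_id=3 -> matches Linear Algebra
  - enrollment 2 (Sam): course_id=NULL, no match -> dropped
  - enrollment 3 (Fiona): course_id=2 -> matches Algorithms
  - enrollment 4 (Aaron): course_id=2 -> matches Algorithms
  - enrollment 5 (Bob): course_id=3 -> matches Linear Algebra
  - enrollment 6 (Carol): course_id=4 -> matches Calculus
  - enrollment 7 (Hank): course_id=3 -> matches Linear Algebra
So 1 of 7 rows is dropped.

SQL:
SELECT a.student, b.title AS course
FROM enrollments a
INNER JOIN courses b ON a.course_id = b.id

Result:
student | course        
--------+---------------
Grace   | Linear Algebra
Fiona   | Algorithms    
Aaron   | Algorithms    
Bob     | Linear Algebra
Carol   | Calculus      
Hank    | Linear Algebra


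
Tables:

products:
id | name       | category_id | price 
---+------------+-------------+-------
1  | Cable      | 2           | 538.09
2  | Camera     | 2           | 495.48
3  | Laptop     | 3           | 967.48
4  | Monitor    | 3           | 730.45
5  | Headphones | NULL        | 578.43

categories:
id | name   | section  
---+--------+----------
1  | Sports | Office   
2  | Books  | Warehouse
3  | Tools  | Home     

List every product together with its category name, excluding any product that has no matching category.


INNER JOIN keeps only products rows whose category_id matches an id in categories. Walk through each product:
  - product 1 (Cable): category_id=2 -> matches Books
  - product 2 (Camera): category_id=2 -> matches Books
  - product 3 (Laptop): category_id=3 -> matches Tools
  - product 4 (Monitor): category_id=3 -> matches Tools
  - product 5 (Headphones): category_id=NULL, no match -> dropped
So 1 of 5 rows is dropped.

SQL:
SELECT a.name, b.name AS category
FROM products a
INNER JOIN categories b ON a.category_id = b.id

Result:
name    | category
--------+---------
Cable   | Books   
Camera  | Books   
Laptop  | Tools   
Monitor | Tools   


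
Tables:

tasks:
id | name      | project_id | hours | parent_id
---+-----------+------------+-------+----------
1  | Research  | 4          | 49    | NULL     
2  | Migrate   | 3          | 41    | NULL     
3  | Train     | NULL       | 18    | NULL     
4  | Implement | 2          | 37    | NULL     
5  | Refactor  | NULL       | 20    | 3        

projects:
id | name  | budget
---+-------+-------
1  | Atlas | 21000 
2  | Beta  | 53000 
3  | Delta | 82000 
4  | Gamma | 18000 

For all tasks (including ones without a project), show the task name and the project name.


LEFT JOIN keeps every row from tasks (the left table); where project_id has no match in projects, the project columns become NULL. Walk through each task:
  - task 1 (Research): project_id=4 -> matches Gamma
  - task 2 (Migrate): project_id=3 -> matches Delta
  - task 3 (Train): project_id=NULL, no match -> kept with NULL
  - task 4 (Implement): project_id=2 -> matches Beta
  - task 5 (Refactor): project_id=NULL, no match -> kept with NULL
All 5 rows appear; 2 have NULL project.

SQL:
SELECT a.name, b.name AS project
FROM tasks a
LEFT JOIN projects b ON a.project_id = b.id

Result:
name      | project
----------+--------
Research  | Gamma  
Migrate   | Delta  
Train     | NULL   
Implement | Beta   
Refactor  | NULL   


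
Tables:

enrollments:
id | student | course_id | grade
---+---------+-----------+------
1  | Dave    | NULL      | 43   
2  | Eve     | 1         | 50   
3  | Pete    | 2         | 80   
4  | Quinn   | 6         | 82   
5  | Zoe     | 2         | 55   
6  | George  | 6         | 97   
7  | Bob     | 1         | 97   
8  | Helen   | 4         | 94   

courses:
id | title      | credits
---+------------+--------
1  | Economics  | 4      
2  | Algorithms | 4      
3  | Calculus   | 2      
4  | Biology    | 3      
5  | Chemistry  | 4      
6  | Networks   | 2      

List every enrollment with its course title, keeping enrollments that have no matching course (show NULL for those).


LEFT JOIN keeps every row from enrollments (the left table); where course_id has no match in courses, the course columns become NULL. Walk through each enrollment:
  - enrollment 1 (Dave): course_id=NULL, no match -> kept with NULL
  - enrollment 2 (Eve): course_id=1 -> matches Economics
  - enrollment 3 (Pete): course_id=2 -> matches Algorithms
  - enrollment 4 (Quinn): course_id=6 -> matches Networks
  - enrollment 5 (Zoe): course_id=2 -> matches Algorithms
  - enrollment 6 (George): course_id=6 -> matches Networks
  - enrollment 7 (Bob): course_id=1 -> matches Economics
  - enrollment 8 (Helen): course_id=4 -> matches Biology
All 8 rows appear; 1 has NULL course.

SQL:
SELECT a.student, b.title AS course
FROM enrollments a
LEFT JOIN courses b ON a.course_id = b.id

Result:
student | course    
--------+-----------
Dave    | NULL      
Eve     | Economics 
Pete    | Algorithms
Quinn   | Networks  
Zoe     | Algorithms
George  | Networks  
Bob     | Economics 
Helen   | Biology   


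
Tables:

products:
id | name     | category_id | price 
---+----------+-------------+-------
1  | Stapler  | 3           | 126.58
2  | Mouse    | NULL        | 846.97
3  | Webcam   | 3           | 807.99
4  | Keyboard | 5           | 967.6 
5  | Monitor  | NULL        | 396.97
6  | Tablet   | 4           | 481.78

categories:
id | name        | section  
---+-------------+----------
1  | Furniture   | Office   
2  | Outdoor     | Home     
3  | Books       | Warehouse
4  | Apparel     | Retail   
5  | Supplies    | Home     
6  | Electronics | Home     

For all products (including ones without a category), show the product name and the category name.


LEFT JOIN keeps every row from products (the left table); where category_id has no match in categories, the category columns become NULL. Walk through each product:
  - product 1 (Stapler): category_id=3 -> matches Books
  - product 2 (Mouse): category_id=NULL, no match -> kept with NULL
  - product 3 (Webcam): category_id=3 -> matches Books
  - product 4 (Keyboard): category_id=5 -> matches Supplies
  - product 5 (Monitor): category_id=NULL, no match -> kept with NULL
  - product 6 (Tablet): category_id=4 -> matches Apparel
All 6 rows appear; 2 have NULL category.

SQL:
SELECT a.name, b.name AS category
FROM products a
LEFT JOIN categories b ON a.category_id = b.id

Result:
name     | category
---------+---------
Stapler  | Books   
Mouse    | NULL    
Webcam   | Books   
Keyboard | Supplies
Monitor  | NULL    
Tablet   | Apparel 


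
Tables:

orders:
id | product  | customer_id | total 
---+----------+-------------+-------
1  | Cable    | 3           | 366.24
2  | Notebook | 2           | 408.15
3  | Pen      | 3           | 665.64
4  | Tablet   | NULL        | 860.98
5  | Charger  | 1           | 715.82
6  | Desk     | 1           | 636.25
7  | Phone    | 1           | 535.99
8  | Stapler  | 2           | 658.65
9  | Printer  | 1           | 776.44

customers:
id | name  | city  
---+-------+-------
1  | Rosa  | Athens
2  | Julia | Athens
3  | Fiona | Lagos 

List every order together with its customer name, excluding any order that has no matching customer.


INNER JOIN keeps only orders rows whose customer_id matches an id in customers. Walk through each order:
  - order 1 (Cable): customer_id=3 -> matches Fiona
  - order 2 (Notebook): customer_id=2 -> matches Julia
  - order 3 (Pen): customer_id=3 -> matches Fiona
  - order 4 (Tablet): customer_id=NULL, no match -> dropped
  - order 5 (Charger): customer_id=1 -> matches Rosa
  - order 6 (Desk): customer_id=1 -> matches Rosa
  - order 7 (Phone): customer_id=1 -> matches Rosa
  - order 8 (Stapler): customer_id=2 -> matches Julia
  - order 9 (Printer): customer_id=1 -> matches Rosa
So 1 of 9 rows is dropped.

SQL:
SELECT a.product, b.name AS customer
FROM orders a
INNER JOIN customers b ON a.customer_id = b.id

Result:
product  | customer
---------+---------
Cable    | Fiona   
Notebook | Julia   
Pen      | Fiona   
Charger  | Rosa    
Desk     | Rosa    
Phone    | Rosa    
Stapler  | Julia   
Printer  | Rosa    


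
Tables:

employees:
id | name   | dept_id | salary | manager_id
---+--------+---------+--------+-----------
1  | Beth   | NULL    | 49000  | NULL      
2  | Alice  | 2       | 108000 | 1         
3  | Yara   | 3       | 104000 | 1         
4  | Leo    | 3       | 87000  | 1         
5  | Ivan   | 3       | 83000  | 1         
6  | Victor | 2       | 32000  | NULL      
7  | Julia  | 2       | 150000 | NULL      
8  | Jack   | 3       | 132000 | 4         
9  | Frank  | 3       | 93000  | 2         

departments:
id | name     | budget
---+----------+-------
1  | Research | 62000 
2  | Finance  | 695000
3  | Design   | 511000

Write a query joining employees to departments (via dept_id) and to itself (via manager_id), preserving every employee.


Two LEFT JOINs from the same base table employees: one to departments via dept_id, one to employees itself via manager_id. Both are LEFT so every employee is preserved.
Match against departments:
  - employee 1 (Beth): dept_id=NULL, no match -> kept with NULL
  - employee 2 (Alice): dept_id=2 -> matches Finance
  - employee 3 (Yara): dept_id=3 -> matches Design
  - employee 4 (Leo): dept_id=3 -> matches Design
  - employee 5 (Ivan): dept_id=3 -> matches Design
  - employee 6 (Victor): dept_id=2 -> matches Finance
  - employee 7 (Julia): dept_id=2 -> matches Finance
  - employee 8 (Jack): dept_id=3 -> matches Design
  - employee 9 (Frank): dept_id=3 -> matches Design
Match against employees (self):
  - employee 1 (Beth): manager_id=NULL -> NULL
  - employee 2 (Alice): manager_id=1 -> Beth
  - employee 3 (Yara): manager_id=1 -> Beth
  - employee 4 (Leo): manager_id=1 -> Beth
  - employee 5 (Ivan): manager_id=1 -> Beth
  - employee 6 (Victor): manager_id=NULL -> NULL
  - employee 7 (Julia): manager_id=NULL -> NULL
  - employee 8 (Jack): manager_id=4 -> Leo
  - employee 9 (Frank): manager_id=2 -> Alice

SQL:
SELECT a.name, b.name AS department, c.name AS manager
FROM employees a
LEFT JOIN departments b ON a.dept_id = b.id
LEFT JOIN employees c ON a.manager_id = c.id

Result:
name   | department | manager
-------+------------+--------
Beth   | NULL       | NULL   
Alice  | Finance    | Beth   
Yara   | Design     | Beth   
Leo    | Design     | Beth   
Ivan   | Design     | Beth   
Victor | Finance    | NULL   
Julia  | Finance    | NULL   
Jack   | Design     | Leo    
Frank  | Design     | Alice  


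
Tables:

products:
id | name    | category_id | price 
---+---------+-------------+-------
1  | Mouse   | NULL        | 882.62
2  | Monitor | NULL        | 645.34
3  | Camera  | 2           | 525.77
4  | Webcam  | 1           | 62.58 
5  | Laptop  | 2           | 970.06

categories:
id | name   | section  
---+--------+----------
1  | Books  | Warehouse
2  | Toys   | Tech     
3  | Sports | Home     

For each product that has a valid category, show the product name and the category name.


INNER JOIN keeps only products rows whose category_id matches an id in categories. Walk through each product:
  - product 1 (Mouse): category_id=NULL, no match -> dropped
  - product 2 (Monitor): category_id=NULL, no match -> dropped
  - product 3 (Camera): category_id=2 -> matches Toys
  - product 4 (Webcam): category_id=1 -> matches Books
  - product 5 (Laptop): category_id=2 -> matches Toys
So 2 of 5 rows are dropped.

SQL:
SELECT a.name, b.name AS category
FROM products a
INNER JOIN categories b ON a.category_id = b.id

Result:
name   | category
-------+---------
Camera | Toys    
Webcam | Books   
Laptop | Toys    


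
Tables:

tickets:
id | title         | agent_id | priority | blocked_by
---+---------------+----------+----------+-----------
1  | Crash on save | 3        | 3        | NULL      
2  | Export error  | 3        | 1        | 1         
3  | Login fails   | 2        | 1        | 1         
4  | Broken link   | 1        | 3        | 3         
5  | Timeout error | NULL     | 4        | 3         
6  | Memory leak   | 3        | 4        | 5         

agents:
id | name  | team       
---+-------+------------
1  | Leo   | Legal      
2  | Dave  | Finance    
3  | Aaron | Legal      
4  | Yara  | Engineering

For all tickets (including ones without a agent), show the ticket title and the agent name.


LEFT JOIN keeps every row from tickets (the left table); where agent_id has no match in agents, the agent columns become NULL. Walk through each ticket:
  - ticket 1 (Crash on save): agent_id=3 -> matches Aaron
  - ticket 2 (Export error): agent_id=3 -> matches Aaron
  - ticket 3 (Login fails): agent_id=2 -> matches Dave
  - ticket 4 (Broken link): agent_id=1 -> matches Leo
  - ticket 5 (Timeout error): agent_id=NULL, no match -> kept with NULL
  - ticket 6 (Memory leak): agent_id=3 -> matches Aaron
All 6 rows appear; 1 has NULL agent.

SQL:
SELECT a.title, b.name AS agent
FROM tickets a
LEFT JOIN agents b ON a.agent_id = b.id

Result:
title         | agent
--------------+------
Crash on save | Aaron
Export error  | Aaron
Login fails   | Dave 
Broken link   | Leo  
Timeout error | NULL 
Memory leak   | Aaron


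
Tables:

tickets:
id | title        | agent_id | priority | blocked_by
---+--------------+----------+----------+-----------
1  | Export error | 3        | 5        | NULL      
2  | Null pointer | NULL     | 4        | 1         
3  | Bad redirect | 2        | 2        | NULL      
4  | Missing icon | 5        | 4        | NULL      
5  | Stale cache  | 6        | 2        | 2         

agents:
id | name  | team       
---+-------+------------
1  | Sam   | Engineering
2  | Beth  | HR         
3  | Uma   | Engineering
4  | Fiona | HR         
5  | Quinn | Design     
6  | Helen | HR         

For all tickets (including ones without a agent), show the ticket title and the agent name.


LEFT JOIN keeps every row from tickets (the left table); where agent_id has no match in agents, the agent columns become NULL. Walk through each ticket:
  - ticket 1 (Export error): agent_id=3 -> matches Uma
  - ticket 2 (Null pointer): agent_id=NULL, no match -> kept with NULL
  - ticket 3 (Bad redirect): agent_id=2 -> matches Beth
  - ticket 4 (Missing icon): agent_id=5 -> matches Quinn
  - ticket 5 (Stale cache): agent_id=6 -> matches Helen
All 5 rows appear; 1 has NULL agent.

SQL:
SELECT a.title, b.name AS agent
FROM tickets a
LEFT JOIN agents b ON a.agent_id = b.id

Result:
title        | agent
-------------+------
Export error | Uma  
Null pointer | NULL 
Bad redirect | Beth 
Missing icon | Quinn
Stale cache  | Helen


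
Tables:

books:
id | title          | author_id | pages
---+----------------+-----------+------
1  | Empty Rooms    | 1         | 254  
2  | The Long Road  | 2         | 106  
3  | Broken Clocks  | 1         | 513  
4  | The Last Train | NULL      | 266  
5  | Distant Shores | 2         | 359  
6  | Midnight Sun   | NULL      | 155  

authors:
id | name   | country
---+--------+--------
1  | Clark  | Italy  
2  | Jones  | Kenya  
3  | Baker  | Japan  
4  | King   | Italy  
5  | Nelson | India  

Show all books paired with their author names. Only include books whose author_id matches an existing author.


INNER JOIN keeps only books rows whose author_id matches an id in authors. Walk through each book:
  - book 1 (Empty Rooms): author_id=1 -> matches Clark
  - book 2 (The Long Road): author_id=2 -> matches Jones
  - book 3 (Broken Clocks): author_id=1 -> matches Clark
  - book 4 (The Last Train): author_id=NULL, no match -> dropped
  - book 5 (Distant Shores): author_id=2 -> matches Jones
  - book 6 (Midnight Sun): author_id=NULL, no match -> dropped
So 2 of 6 rows are dropped.

SQL:
SELECT a.title, b.name AS author
FROM books a
INNER JOIN authors b ON a.author_id = b.id

Result:
title          | author
---------------+-------
Empty Rooms    | Clark 
The Long Road  | Jones 
Broken Clocks  | Clark 
Distant Shores | Jones 


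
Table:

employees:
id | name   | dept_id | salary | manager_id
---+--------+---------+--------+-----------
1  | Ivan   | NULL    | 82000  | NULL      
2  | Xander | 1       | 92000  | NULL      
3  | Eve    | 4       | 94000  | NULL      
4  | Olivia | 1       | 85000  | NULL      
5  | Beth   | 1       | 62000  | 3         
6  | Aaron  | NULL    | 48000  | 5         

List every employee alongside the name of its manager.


This is a self-join: employees is joined to a second copy of itself, matching each row's manager_id to another row's id. Use LEFT JOIN so rows with manager_id=NULL are kept.
  - employee 1 (Ivan): manager_id=NULL -> NULL
  - employee 2 (Xander): manager_id=NULL -> NULL
  - employee 3 (Eve): manager_id=NULL -> NULL
  - employee 4 (Olivia): manager_id=NULL -> NULL
  - employee 5 (Beth): manager_id=3 -> Eve
  - employee 6 (Aaron): manager_id=5 -> Beth

SQL:
SELECT a.name AS item, b.name AS manager
FROM employees a
LEFT JOIN employees b ON a.manager_id = b.id

Result:
item   | manager
-------+--------
Ivan   | NULL   
Xander | NULL   
Eve    | NULL   
Olivia | NULL   
Beth   | Eve    
Aaron  | Beth   


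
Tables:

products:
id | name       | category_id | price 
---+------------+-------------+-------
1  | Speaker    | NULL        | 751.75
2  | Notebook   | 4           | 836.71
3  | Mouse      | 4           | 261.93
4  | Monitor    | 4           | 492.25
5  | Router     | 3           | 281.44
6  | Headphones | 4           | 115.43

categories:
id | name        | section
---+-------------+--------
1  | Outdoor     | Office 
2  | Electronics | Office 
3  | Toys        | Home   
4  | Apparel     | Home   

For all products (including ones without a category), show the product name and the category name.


LEFT JOIN keeps every row from products (the left table); where category_id has no match in categories, the category columns become NULL. Walk through each product:
  - product 1 (Speaker): category_id=NULL, no match -> kept with NULL
  - product 2 (Notebook): category_id=4 -> matches Apparel
  - product 3 (Mouse): category_id=4 -> matches Apparel
  - product 4 (Monitor): category_id=4 -> matches Apparel
  - product 5 (Router): category_id=3 -> matches Toys
  - product 6 (Headphones): category_id=4 -> matches Apparel
All 6 rows appear; 1 has NULL category.

SQL:
SELECT a.name, b.name AS category
FROM products a
LEFT JOIN categories b ON a.category_id = b.id

Result:
name       | category
-----------+---------
Speaker    | NULL    
Notebook   | Apparel 
Mouse      | Apparel 
Monitor    | Apparel 
Router     | Toys    
Headphones | Apparel 


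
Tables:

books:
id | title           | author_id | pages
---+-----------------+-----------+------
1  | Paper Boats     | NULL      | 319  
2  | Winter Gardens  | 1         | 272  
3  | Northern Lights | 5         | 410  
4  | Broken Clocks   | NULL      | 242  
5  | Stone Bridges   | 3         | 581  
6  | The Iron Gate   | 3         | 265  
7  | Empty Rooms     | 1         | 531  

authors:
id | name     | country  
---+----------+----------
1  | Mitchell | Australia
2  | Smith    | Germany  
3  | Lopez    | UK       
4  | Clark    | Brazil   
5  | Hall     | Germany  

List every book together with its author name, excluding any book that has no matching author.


INNER JOIN keeps only books rows whose author_id matches an id in authors. Walk through each book:
  - book 1 (Paper Boats): author_id=NULL, no match -> dropped
  - book 2 (Winter Gardens): author_id=1 -> matches Mitchell
  - book 3 (Northern Lights): author_id=5 -> matches Hall
  - book 4 (Broken Clocks): author_id=NULL, no match -> dropped
  - book 5 (Stone Bridges): author_id=3 -> matches Lopez
  - book 6 (The Iron Gate): author_id=3 -> matches Lopez
  - book 7 (Empty Rooms): author_id=1 -> matches Mitchell
So 2 of 7 rows are dropped.

SQL:
SELECT a.title, b.name AS author
FROM books a
INNER JOIN authors b ON a.author_id = b.id

Result:
title           | author  
----------------+---------
Winter Gardens  | Mitchell
Northern Lights | Hall    
Stone Bridges   | Lopez   
The Iron Gate   | Lopez   
Empty Rooms     | Mitchell


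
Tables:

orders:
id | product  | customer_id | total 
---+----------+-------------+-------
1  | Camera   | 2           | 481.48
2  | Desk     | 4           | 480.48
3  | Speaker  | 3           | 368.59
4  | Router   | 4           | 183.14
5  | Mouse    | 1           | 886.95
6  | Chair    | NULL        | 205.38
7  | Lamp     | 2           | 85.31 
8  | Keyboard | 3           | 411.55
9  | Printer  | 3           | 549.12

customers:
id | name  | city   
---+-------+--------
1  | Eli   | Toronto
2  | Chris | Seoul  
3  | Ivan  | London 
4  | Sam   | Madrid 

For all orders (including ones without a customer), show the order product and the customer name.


LEFT JOIN keeps every row from orders (the left table); where customer_id has no match in customers, the customer columns become NULL. Walk through each order:
  - order 1 (Camera): customer_id=2 -> matches Chris
  - order 2 (Desk): customer_id=4 -> matches Sam
  - order 3 (Speaker): customer_id=3 -> matches Ivan
  - order 4 (Router): customer_id=4 -> matches Sam
  - order 5 (Mouse): customer_id=1 -> matches Eli
  - order 6 (Chair): customer_id=NULL, no match -> kept with NULL
  - order 7 (Lamp): customer_id=2 -> matches Chris
  - order 8 (Keyboard): customer_id=3 -> matches Ivan
  - order 9 (Printer): customer_id=3 -> matches Ivan
All 9 rows appear; 1 has NULL customer.

SQL:
SELECT a.product, b.name AS customer
FROM orders a
LEFT JOIN customers b ON a.customer_id = b.id

Result:
product  | customer
---------+---------
Camera   | Chris   
Desk     | Sam     
Speaker  | Ivan    
Router   | Sam     
Mouse    | Eli     
Chair    | NULL    
Lamp     | Chris   
Keyboard | Ivan    
Printer  | Ivan    


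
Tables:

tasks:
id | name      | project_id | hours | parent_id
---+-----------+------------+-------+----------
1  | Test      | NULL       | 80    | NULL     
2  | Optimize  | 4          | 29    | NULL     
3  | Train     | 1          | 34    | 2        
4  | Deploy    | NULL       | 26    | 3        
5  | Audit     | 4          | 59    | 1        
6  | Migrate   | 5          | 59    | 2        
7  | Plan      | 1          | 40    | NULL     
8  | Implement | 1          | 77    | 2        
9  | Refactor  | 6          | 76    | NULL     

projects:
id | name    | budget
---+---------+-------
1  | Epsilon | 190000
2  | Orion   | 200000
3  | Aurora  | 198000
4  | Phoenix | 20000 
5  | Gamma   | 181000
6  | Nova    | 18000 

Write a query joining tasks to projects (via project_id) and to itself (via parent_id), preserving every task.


Two LEFT JOINs from the same base table tasks: one to projects via project_id, one to tasks itself via parent_id. Both are LEFT so every task is preserved.
Match against projects:
  - task 1 (Test): project_id=NULL, no match -> kept with NULL
  - task 2 (Optimize): project_id=4 -> matches Phoenix
  - task 3 (Train): project_id=1 -> matches Epsilon
  - task 4 (Deploy): project_id=NULL, no match -> kept with NULL
  - task 5 (Audit): project_id=4 -> matches Phoenix
  - task 6 (Migrate): project_id=5 -> matches Gamma
  - task 7 (Plan): project_id=1 -> matches Epsilon
  - task 8 (Implement): project_id=1 -> matches Epsilon
  - task 9 (Refactor): project_id=6 -> matches Nova
Match against tasks (self):
  - task 1 (Test): parent_id=NULL -> NULL
  - task 2 (Optimize): parent_id=NULL -> NULL
  - task 3 (Train): parent_id=2 -> Optimize
  - task 4 (Deploy): parent_id=3 -> Train
  - task 5 (Audit): parent_id=1 -> Test
  - task 6 (Migrate): parent_id=2 -> Optimize
  - task 7 (Plan): parent_id=NULL -> NULL
  - task 8 (Implement): parent_id=2 -> Optimize
  - task 9 (Refactor): parent_id=NULL -> NULL

SQL:
SELECT a.name, b.name AS project, c.name AS parent
FROM tasks a
LEFT JOIN projects b ON a.project_id = b.id
LEFT JOIN tasks c ON a.parent_id = c.id

Result:
name      | project | parent  
----------+---------+---------
Test      | NULL    | NULL    
Optimize  | Phoenix | NULL    
Train     | Epsilon | Optimize
Deploy    | NULL    | Train   
Audit     | Phoenix | Test    
Migrate   | Gamma   | Optimize
Plan      | Epsilon | NULL    
Implement | Epsilon | Optimize
Refactor  | Nova    | NULL    


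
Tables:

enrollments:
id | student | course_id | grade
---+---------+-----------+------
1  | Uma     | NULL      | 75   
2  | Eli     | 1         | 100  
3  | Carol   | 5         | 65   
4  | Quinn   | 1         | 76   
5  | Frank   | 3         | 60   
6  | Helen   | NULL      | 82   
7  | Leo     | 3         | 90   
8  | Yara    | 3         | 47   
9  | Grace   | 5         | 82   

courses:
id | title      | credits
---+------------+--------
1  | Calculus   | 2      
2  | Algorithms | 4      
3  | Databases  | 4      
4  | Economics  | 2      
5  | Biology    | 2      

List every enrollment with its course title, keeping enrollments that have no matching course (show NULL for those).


LEFT JOIN keeps every row from enrollments (the left table); where course_id has no match in courses, the course columns become NULL. Walk through each enrollment:
  - enrollment 1 (Uma): course_id=NULL, no match -> kept with NULL
  - enrollment 2 (Eli): course_id=1 -> matches Calculus
  - enrollment 3 (Carol): course_id=5 -> matches Biology
  - enrollment 4 (Quinn): course_id=1 -> matches Calculus
  - enrollment 5 (Frank): course_id=3 -> matches Databases
  - enrollment 6 (Helen): course_id=NULL, no match -> kept with NULL
  - enrollment 7 (Leo): course_id=3 -> matches Databases
  - enrollment 8 (Yara): course_id=3 -> matches Databases
  - enrollment 9 (Grace): course_id=5 -> matches Biology
All 9 rows appear; 2 have NULL course.

SQL:
SELECT a.student, b.title AS course
FROM enrollments a
LEFT JOIN courses b ON a.course_id = b.id

Result:
student | course   
--------+----------
Uma     | NULL     
Eli     | Calculus 
Carol   | Biology  
Quinn   | Calculus 
Frank   | Databases
Helen   | NULL     
Leo     | Databases
Yara    | Databases
Grace   | Biology  


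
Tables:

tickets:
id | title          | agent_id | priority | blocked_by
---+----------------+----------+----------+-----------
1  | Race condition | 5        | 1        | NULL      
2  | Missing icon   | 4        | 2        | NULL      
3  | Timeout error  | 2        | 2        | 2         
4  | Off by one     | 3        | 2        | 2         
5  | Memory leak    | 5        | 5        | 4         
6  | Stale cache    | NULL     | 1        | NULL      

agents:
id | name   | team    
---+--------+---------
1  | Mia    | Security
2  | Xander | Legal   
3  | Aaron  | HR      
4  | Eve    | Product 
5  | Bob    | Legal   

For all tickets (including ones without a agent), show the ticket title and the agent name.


LEFT JOIN keeps every row from tickets (the left table); where agent_id has no match in agents, the agent columns become NULL. Walk through each ticket:
  - ticket 1 (Race condition): agent_id=5 -> matches Bob
  - ticket 2 (Missing icon): agent_id=4 -> matches Eve
  - ticket 3 (Timeout error): agent_id=2 -> matches Xander
  - ticket 4 (Off by one): agent_id=3 -> matches Aaron
  - ticket 5 (Memory leak): agent_id=5 -> matches Bob
  - ticket 6 (Stale cache): agent_id=NULL, no match -> kept with NULL
All 6 rows appear; 1 has NULL agent.

SQL:
SELECT a.title, b.name AS agent
FROM tickets a
LEFT JOIN agents b ON a.agent_id = b.id

Result:
title          | agent 
---------------+-------
Race condition | Bob   
Missing icon   | Eve   
Timeout error  | Xander
Off by one     | Aaron 
Memory leak    | Bob   
Stale cache    | NULL  


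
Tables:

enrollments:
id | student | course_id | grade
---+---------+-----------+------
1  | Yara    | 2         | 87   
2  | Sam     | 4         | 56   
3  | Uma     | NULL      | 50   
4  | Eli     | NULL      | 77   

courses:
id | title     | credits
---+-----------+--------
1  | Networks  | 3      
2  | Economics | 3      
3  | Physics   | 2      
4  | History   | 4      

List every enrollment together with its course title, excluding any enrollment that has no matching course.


INNER JOIN keeps only enrollments rows whose course_id matches an id in courses. Walk through each enrollment:
  - enrollment 1 (Yara): course_id=2 -> matches Economics
  - enrollment 2 (Sam): course_id=4 -> matches History
  - enrollment 3 (Uma): course_id=NULL, no match -> dropped
  - enrollment 4 (Eli): course_id=NULL, no match -> dropped
So 2 of 4 rows are dropped.

SQL:
SELECT a.student, b.title AS course
FROM enrollments a
INNER JOIN courses b ON a.course_id = b.id

Result:
student | course   
--------+----------
Yara    | Economics
Sam     | History  


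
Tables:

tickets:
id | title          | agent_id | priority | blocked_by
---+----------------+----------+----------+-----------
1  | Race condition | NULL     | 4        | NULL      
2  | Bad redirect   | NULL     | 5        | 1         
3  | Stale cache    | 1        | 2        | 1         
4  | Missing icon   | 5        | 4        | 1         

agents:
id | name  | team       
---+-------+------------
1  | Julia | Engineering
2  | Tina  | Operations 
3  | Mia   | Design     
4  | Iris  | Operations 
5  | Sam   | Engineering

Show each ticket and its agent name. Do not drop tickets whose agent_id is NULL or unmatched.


LEFT JOIN keeps every row from tickets (the left table); where agent_id has no match in agents, the agent columns become NULL. Walk through each ticket:
  - ticket 1 (Race condition): agent_id=NULL, no match -> kept with NULL
  - ticket 2 (Bad redirect): agent_id=NULL, no match -> kept with NULL
  - ticket 3 (Stale cache): agent_id=1 -> matches Julia
  - ticket 4 (Missing icon): agent_id=5 -> matches Sam
All 4 rows appear; 2 have NULL agent.

SQL:
SELECT a.title, b.name AS agent
FROM tickets a
LEFT JOIN agents b ON a.agent_id = b.id

Result:
title          | agent
---------------+------
Race condition | NULL 
Bad redirect   | NULL 
Stale cache    | Julia
Missing icon   | Sam  


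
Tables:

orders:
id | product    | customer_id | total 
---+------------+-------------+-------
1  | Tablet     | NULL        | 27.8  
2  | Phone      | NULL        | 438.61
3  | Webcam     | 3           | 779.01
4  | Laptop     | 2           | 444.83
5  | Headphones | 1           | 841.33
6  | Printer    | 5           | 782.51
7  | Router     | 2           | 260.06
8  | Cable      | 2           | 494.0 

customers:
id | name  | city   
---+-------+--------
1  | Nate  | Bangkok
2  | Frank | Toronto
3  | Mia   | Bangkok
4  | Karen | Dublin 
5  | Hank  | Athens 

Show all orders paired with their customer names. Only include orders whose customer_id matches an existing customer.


INNER JOIN keeps only orders rows whose customer_id matches an id in customers. Walk through each order:
  - order 1 (Tablet): customer_id=NULL, no match -> dropped
  - order 2 (Phone): customer_id=NULL, no match -> dropped
  - order 3 (Webcam): customer_id=3 -> matches Mia
  - order 4 (Laptop): customer_id=2 -> matches Frank
  - order 5 (Headphones): customer_id=1 -> matches Nate
  - order 6 (Printer): customer_id=5 -> matches Hank
  - order 7 (Router): customer_id=2 -> matches Frank
  - order 8 (Cable): customer_id=2 -> matches Frank
So 2 of 8 rows are dropped.

SQL:
SELECT a.product, b.name AS customer
FROM orders a
INNER JOIN customers b ON a.customer_id = b.id

Result:
product    | customer
-----------+---------
Webcam     | Mia     
Laptop     | Frank   
Headphones | Nate    
Printer    | Hank    
Router     | Frank   
Cable      | Frank   


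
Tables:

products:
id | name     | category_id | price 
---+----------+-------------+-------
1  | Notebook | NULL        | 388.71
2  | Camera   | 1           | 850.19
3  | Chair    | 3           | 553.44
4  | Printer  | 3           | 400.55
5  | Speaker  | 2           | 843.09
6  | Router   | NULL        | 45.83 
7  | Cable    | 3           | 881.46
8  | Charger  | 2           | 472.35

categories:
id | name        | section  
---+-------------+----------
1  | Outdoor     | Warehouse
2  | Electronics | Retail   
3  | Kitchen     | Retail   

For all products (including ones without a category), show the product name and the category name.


LEFT JOIN keeps every row from products (the left table); where category_id has no match in categories, the category columns become NULL. Walk through each product:
  - product 1 (Notebook): category_id=NULL, no match -> kept with NULL
  - product 2 (Camera): category_id=1 -> matches Outdoor
  - product 3 (Chair): category_id=3 -> matches Kitchen
  - product 4 (Printer): category_id=3 -> matches Kitchen
  - product 5 (Speaker): category_id=2 -> matches Electronics
  - product 6 (Router): category_id=NULL, no match -> kept with NULL
  - product 7 (Cable): category_id=3 -> matches Kitchen
  - product 8 (Charger): category_id=2 -> matches Electronics
All 8 rows appear; 2 have NULL category.

SQL:
SELECT a.name, b.name AS category
FROM products a
LEFT JOIN categories b ON a.category_id = b.id

Result:
name     | category   
---------+------------
Notebook | NULL       
Camera   | Outdoor    
Chair    | Kitchen    
Printer  | Kitchen    
Speaker  | Electronics
Router   | NULL       
Cable    | Kitchen    
Charger  | Electronics


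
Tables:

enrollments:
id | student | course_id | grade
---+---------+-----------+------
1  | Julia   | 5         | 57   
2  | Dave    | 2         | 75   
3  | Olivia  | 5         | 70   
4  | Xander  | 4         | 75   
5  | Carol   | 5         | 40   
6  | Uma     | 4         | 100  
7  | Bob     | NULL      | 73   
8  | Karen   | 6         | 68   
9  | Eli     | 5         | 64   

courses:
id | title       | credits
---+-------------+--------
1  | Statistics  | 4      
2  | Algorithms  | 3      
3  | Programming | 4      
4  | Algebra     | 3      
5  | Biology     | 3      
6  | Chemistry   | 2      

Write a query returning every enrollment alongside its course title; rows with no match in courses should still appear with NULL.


LEFT JOIN keeps every row from enrollments (the left table); where course_id has no match in courses, the course columns become NULL. Walk through each enrollment:
  - enrollment 1 (Julia): course_id=5 -> matches Biology
  - enrollment 2 (Dave): course_id=2 -> matches Algorithms
  - enrollment 3 (Olivia): course_id=5 -> matches Biology
  - enrollment 4 (Xander): course_id=4 -> matches Algebra
  - enrollment 5 (Carol): course_id=5 -> matches Biology
  - enrollment 6 (Uma): course_id=4 -> matches Algebra
  - enrollment 7 (Bob): course_id=NULL, no match -> kept with NULL
  - enrollment 8 (Karen): course_id=6 -> matches Chemistry
  - enrollment 9 (Eli): course_id=5 -> matches Biology
All 9 rows appear; 1 has NULL course.

SQL:
SELECT a.student, b.title AS course
FROM enrollments a
LEFT JOIN courses b ON a.course_id = b.id

Result:
student | course    
--------+-----------
Julia   | Biology   
Dave    | Algorithms
Olivia  | Biology   
Xander  | Algebra   
Carol   | Biology   
Uma     | Algebra   
Bob     | NULL      
Karen   | Chemistry 
Eli     | Biology   


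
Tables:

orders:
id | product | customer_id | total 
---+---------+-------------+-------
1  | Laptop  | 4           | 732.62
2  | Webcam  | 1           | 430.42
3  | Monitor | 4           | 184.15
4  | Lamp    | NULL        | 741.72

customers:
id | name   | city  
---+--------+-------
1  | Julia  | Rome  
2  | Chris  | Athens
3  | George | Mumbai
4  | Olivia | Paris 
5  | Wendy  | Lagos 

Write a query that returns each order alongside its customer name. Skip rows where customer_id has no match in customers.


INNER JOIN keeps only orders rows whose customer_id matches an id in customers. Walk through each order:
  - order 1 (Laptop): customer_id=4 -> matches Olivia
  - order 2 (Webcam): customer_id=1 -> matches Julia
  - order 3 (Monitor): customer_id=4 -> matches Olivia
  - order 4 (Lamp): customer_id=NULL, no match -> dropped
So 1 of 4 rows is dropped.

SQL:
SELECT a.product, b.name AS customer
FROM orders a
INNER JOIN customers b ON a.customer_id = b.id

Result:
product | customer
--------+---------
Laptop  | Olivia  
Webcam  | Julia   
Monitor | Olivia  


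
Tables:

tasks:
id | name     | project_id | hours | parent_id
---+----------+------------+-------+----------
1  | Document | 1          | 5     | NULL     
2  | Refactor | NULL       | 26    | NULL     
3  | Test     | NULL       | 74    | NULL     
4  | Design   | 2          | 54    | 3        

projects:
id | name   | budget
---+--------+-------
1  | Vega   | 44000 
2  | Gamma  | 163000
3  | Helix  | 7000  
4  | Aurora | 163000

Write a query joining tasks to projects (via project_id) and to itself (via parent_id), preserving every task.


Two LEFT JOINs from the same base table tasks: one to projects via project_id, one to tasks itself via parent_id. Both are LEFT so every task is preserved.
Match against projects:
  - task 1 (Document): project_id=1 -> matches Vega
  - task 2 (Refactor): project_id=NULL, no match -> kept with NULL
  - task 3 (Test): project_id=NULL, no match -> kept with NULL
  - task 4 (Design): project_id=2 -> matches Gamma
Match against tasks (self):
  - task 1 (Document): parent_id=NULL -> NULL
  - task 2 (Refactor): parent_id=NULL -> NULL
  - task 3 (Test): parent_id=NULL -> NULL
  - task 4 (Design): parent_id=3 -> Test

SQL:
SELECT a.name, b.name AS project, c.name AS parent
FROM tasks a
LEFT JOIN projects b ON a.project_id = b.id
LEFT JOIN tasks c ON a.parent_id = c.id

Result:
name     | project | parent
---------+---------+-------
Document | Vega    | NULL  
Refactor | NULL    | NULL  
Test     | NULL    | NULL  
Design   | Gamma   | Test  


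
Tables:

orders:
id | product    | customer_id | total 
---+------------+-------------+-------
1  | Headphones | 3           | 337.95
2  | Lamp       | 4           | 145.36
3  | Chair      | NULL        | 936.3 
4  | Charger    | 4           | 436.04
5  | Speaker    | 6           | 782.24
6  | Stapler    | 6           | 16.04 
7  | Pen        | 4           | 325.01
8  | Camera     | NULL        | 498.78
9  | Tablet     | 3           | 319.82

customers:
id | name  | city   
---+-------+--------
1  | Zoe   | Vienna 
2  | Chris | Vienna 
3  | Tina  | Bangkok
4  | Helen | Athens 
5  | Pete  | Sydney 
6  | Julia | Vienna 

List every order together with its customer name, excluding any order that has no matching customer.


INNER JOIN keeps only orders rows whose customer_id matches an id in customers. Walk through each order:
  - order 1 (Headphones): customer_id=3 -> matches Tina
  - order 2 (Lamp): customer_id=4 -> matches Helen
  - order 3 (Chair): customer_id=NULL, no match -> dropped
  - order 4 (Charger): customer_id=4 -> matches Helen
  - order 5 (Speaker): customer_id=6 -> matches Julia
  - order 6 (Stapler): customer_id=6 -> matches Julia
  - order 7 (Pen): customer_id=4 -> matches Helen
  - order 8 (Camera): customer_id=NULL, no match -> dropped
  - order 9 (Tablet): customer_id=3 -> matches Tina
So 2 of 9 rows are dropped.

SQL:
SELECT a.product, b.name AS customer
FROM orders a
INNER JOIN customers b ON a.customer_id = b.id

Result:
product    | customer
-----------+---------
Headphones | Tina    
Lamp       | Helen   
Charger    | Helen   
Speaker    | Julia   
Stapler    | Julia   
Pen        | Helen   
Tablet     | Tina    
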